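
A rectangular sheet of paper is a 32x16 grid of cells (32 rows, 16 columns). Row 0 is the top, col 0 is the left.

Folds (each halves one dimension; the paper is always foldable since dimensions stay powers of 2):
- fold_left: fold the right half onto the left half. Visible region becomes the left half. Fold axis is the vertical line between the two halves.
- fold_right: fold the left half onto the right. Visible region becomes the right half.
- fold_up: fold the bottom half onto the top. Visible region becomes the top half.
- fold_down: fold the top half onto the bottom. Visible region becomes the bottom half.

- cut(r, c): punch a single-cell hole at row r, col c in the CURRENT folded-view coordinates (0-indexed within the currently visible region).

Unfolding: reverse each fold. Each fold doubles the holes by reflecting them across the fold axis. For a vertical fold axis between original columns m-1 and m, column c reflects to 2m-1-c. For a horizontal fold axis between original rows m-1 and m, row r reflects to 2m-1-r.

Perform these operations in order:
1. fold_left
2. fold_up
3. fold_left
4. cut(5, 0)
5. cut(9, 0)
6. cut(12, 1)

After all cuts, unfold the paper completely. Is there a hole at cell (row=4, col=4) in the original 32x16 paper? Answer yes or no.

Op 1 fold_left: fold axis v@8; visible region now rows[0,32) x cols[0,8) = 32x8
Op 2 fold_up: fold axis h@16; visible region now rows[0,16) x cols[0,8) = 16x8
Op 3 fold_left: fold axis v@4; visible region now rows[0,16) x cols[0,4) = 16x4
Op 4 cut(5, 0): punch at orig (5,0); cuts so far [(5, 0)]; region rows[0,16) x cols[0,4) = 16x4
Op 5 cut(9, 0): punch at orig (9,0); cuts so far [(5, 0), (9, 0)]; region rows[0,16) x cols[0,4) = 16x4
Op 6 cut(12, 1): punch at orig (12,1); cuts so far [(5, 0), (9, 0), (12, 1)]; region rows[0,16) x cols[0,4) = 16x4
Unfold 1 (reflect across v@4): 6 holes -> [(5, 0), (5, 7), (9, 0), (9, 7), (12, 1), (12, 6)]
Unfold 2 (reflect across h@16): 12 holes -> [(5, 0), (5, 7), (9, 0), (9, 7), (12, 1), (12, 6), (19, 1), (19, 6), (22, 0), (22, 7), (26, 0), (26, 7)]
Unfold 3 (reflect across v@8): 24 holes -> [(5, 0), (5, 7), (5, 8), (5, 15), (9, 0), (9, 7), (9, 8), (9, 15), (12, 1), (12, 6), (12, 9), (12, 14), (19, 1), (19, 6), (19, 9), (19, 14), (22, 0), (22, 7), (22, 8), (22, 15), (26, 0), (26, 7), (26, 8), (26, 15)]
Holes: [(5, 0), (5, 7), (5, 8), (5, 15), (9, 0), (9, 7), (9, 8), (9, 15), (12, 1), (12, 6), (12, 9), (12, 14), (19, 1), (19, 6), (19, 9), (19, 14), (22, 0), (22, 7), (22, 8), (22, 15), (26, 0), (26, 7), (26, 8), (26, 15)]

Answer: no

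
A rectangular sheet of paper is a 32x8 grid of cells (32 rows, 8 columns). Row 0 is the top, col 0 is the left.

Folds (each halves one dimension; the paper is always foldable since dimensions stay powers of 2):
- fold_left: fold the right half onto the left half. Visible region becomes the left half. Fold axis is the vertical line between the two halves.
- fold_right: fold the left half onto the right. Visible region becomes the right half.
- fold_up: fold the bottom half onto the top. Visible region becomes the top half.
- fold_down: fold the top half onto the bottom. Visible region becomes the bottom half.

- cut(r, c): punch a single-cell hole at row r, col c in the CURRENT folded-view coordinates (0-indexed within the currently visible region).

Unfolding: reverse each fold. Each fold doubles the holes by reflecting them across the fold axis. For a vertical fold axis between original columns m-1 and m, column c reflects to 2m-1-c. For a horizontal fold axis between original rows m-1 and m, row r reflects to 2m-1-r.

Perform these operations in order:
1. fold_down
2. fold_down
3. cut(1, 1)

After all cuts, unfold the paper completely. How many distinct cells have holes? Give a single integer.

Op 1 fold_down: fold axis h@16; visible region now rows[16,32) x cols[0,8) = 16x8
Op 2 fold_down: fold axis h@24; visible region now rows[24,32) x cols[0,8) = 8x8
Op 3 cut(1, 1): punch at orig (25,1); cuts so far [(25, 1)]; region rows[24,32) x cols[0,8) = 8x8
Unfold 1 (reflect across h@24): 2 holes -> [(22, 1), (25, 1)]
Unfold 2 (reflect across h@16): 4 holes -> [(6, 1), (9, 1), (22, 1), (25, 1)]

Answer: 4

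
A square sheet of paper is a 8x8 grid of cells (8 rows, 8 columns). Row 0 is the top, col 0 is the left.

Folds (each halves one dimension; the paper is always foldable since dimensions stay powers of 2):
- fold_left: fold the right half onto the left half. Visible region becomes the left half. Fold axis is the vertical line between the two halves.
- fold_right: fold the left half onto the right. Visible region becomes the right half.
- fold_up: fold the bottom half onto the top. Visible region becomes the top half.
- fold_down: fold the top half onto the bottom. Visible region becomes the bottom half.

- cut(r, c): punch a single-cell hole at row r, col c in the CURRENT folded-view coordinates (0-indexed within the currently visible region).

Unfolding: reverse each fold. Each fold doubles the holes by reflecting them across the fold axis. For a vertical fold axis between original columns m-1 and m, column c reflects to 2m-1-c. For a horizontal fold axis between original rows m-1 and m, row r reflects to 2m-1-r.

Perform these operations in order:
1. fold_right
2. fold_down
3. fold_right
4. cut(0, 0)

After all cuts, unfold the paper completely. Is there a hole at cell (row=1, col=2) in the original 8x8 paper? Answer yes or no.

Op 1 fold_right: fold axis v@4; visible region now rows[0,8) x cols[4,8) = 8x4
Op 2 fold_down: fold axis h@4; visible region now rows[4,8) x cols[4,8) = 4x4
Op 3 fold_right: fold axis v@6; visible region now rows[4,8) x cols[6,8) = 4x2
Op 4 cut(0, 0): punch at orig (4,6); cuts so far [(4, 6)]; region rows[4,8) x cols[6,8) = 4x2
Unfold 1 (reflect across v@6): 2 holes -> [(4, 5), (4, 6)]
Unfold 2 (reflect across h@4): 4 holes -> [(3, 5), (3, 6), (4, 5), (4, 6)]
Unfold 3 (reflect across v@4): 8 holes -> [(3, 1), (3, 2), (3, 5), (3, 6), (4, 1), (4, 2), (4, 5), (4, 6)]
Holes: [(3, 1), (3, 2), (3, 5), (3, 6), (4, 1), (4, 2), (4, 5), (4, 6)]

Answer: no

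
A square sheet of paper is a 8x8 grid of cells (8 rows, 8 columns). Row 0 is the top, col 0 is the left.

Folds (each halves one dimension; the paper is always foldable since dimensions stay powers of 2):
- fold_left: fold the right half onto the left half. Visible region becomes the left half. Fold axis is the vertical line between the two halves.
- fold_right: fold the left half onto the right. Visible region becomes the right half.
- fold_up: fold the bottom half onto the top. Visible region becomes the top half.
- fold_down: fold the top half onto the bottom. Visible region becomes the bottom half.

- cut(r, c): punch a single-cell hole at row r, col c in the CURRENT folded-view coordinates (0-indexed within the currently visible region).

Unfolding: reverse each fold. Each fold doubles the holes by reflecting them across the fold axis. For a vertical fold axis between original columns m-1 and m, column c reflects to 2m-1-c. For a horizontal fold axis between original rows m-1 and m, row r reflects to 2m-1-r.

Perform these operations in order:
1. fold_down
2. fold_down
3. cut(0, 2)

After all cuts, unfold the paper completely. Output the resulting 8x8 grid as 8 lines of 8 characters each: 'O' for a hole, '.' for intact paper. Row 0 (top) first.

Op 1 fold_down: fold axis h@4; visible region now rows[4,8) x cols[0,8) = 4x8
Op 2 fold_down: fold axis h@6; visible region now rows[6,8) x cols[0,8) = 2x8
Op 3 cut(0, 2): punch at orig (6,2); cuts so far [(6, 2)]; region rows[6,8) x cols[0,8) = 2x8
Unfold 1 (reflect across h@6): 2 holes -> [(5, 2), (6, 2)]
Unfold 2 (reflect across h@4): 4 holes -> [(1, 2), (2, 2), (5, 2), (6, 2)]

Answer: ........
..O.....
..O.....
........
........
..O.....
..O.....
........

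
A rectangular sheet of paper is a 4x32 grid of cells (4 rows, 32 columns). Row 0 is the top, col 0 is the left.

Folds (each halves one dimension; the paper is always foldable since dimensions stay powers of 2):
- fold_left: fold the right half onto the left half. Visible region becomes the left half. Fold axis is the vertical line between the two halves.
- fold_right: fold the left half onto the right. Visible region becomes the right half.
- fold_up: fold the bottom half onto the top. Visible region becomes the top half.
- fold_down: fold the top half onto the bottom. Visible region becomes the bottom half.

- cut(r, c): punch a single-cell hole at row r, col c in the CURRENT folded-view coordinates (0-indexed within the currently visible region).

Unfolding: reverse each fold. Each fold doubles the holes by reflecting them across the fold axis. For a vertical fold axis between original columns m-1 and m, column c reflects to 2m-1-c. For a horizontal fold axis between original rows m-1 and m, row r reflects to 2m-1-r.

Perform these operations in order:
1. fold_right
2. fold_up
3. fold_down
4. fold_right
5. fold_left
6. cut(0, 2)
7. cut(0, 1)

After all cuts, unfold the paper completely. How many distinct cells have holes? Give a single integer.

Answer: 64

Derivation:
Op 1 fold_right: fold axis v@16; visible region now rows[0,4) x cols[16,32) = 4x16
Op 2 fold_up: fold axis h@2; visible region now rows[0,2) x cols[16,32) = 2x16
Op 3 fold_down: fold axis h@1; visible region now rows[1,2) x cols[16,32) = 1x16
Op 4 fold_right: fold axis v@24; visible region now rows[1,2) x cols[24,32) = 1x8
Op 5 fold_left: fold axis v@28; visible region now rows[1,2) x cols[24,28) = 1x4
Op 6 cut(0, 2): punch at orig (1,26); cuts so far [(1, 26)]; region rows[1,2) x cols[24,28) = 1x4
Op 7 cut(0, 1): punch at orig (1,25); cuts so far [(1, 25), (1, 26)]; region rows[1,2) x cols[24,28) = 1x4
Unfold 1 (reflect across v@28): 4 holes -> [(1, 25), (1, 26), (1, 29), (1, 30)]
Unfold 2 (reflect across v@24): 8 holes -> [(1, 17), (1, 18), (1, 21), (1, 22), (1, 25), (1, 26), (1, 29), (1, 30)]
Unfold 3 (reflect across h@1): 16 holes -> [(0, 17), (0, 18), (0, 21), (0, 22), (0, 25), (0, 26), (0, 29), (0, 30), (1, 17), (1, 18), (1, 21), (1, 22), (1, 25), (1, 26), (1, 29), (1, 30)]
Unfold 4 (reflect across h@2): 32 holes -> [(0, 17), (0, 18), (0, 21), (0, 22), (0, 25), (0, 26), (0, 29), (0, 30), (1, 17), (1, 18), (1, 21), (1, 22), (1, 25), (1, 26), (1, 29), (1, 30), (2, 17), (2, 18), (2, 21), (2, 22), (2, 25), (2, 26), (2, 29), (2, 30), (3, 17), (3, 18), (3, 21), (3, 22), (3, 25), (3, 26), (3, 29), (3, 30)]
Unfold 5 (reflect across v@16): 64 holes -> [(0, 1), (0, 2), (0, 5), (0, 6), (0, 9), (0, 10), (0, 13), (0, 14), (0, 17), (0, 18), (0, 21), (0, 22), (0, 25), (0, 26), (0, 29), (0, 30), (1, 1), (1, 2), (1, 5), (1, 6), (1, 9), (1, 10), (1, 13), (1, 14), (1, 17), (1, 18), (1, 21), (1, 22), (1, 25), (1, 26), (1, 29), (1, 30), (2, 1), (2, 2), (2, 5), (2, 6), (2, 9), (2, 10), (2, 13), (2, 14), (2, 17), (2, 18), (2, 21), (2, 22), (2, 25), (2, 26), (2, 29), (2, 30), (3, 1), (3, 2), (3, 5), (3, 6), (3, 9), (3, 10), (3, 13), (3, 14), (3, 17), (3, 18), (3, 21), (3, 22), (3, 25), (3, 26), (3, 29), (3, 30)]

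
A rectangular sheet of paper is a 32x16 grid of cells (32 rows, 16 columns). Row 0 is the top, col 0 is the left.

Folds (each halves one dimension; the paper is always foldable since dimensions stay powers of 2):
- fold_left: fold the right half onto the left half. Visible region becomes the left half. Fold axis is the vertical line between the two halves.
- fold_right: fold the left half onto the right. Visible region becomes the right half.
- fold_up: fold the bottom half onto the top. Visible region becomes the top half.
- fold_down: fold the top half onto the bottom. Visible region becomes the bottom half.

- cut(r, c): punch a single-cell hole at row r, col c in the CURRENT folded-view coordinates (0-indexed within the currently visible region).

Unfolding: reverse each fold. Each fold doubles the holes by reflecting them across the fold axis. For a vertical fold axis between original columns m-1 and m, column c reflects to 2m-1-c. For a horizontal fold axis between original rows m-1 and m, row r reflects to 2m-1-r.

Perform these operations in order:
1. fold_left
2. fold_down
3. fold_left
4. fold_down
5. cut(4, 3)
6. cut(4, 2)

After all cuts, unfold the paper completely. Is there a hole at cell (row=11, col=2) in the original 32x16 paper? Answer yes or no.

Answer: no

Derivation:
Op 1 fold_left: fold axis v@8; visible region now rows[0,32) x cols[0,8) = 32x8
Op 2 fold_down: fold axis h@16; visible region now rows[16,32) x cols[0,8) = 16x8
Op 3 fold_left: fold axis v@4; visible region now rows[16,32) x cols[0,4) = 16x4
Op 4 fold_down: fold axis h@24; visible region now rows[24,32) x cols[0,4) = 8x4
Op 5 cut(4, 3): punch at orig (28,3); cuts so far [(28, 3)]; region rows[24,32) x cols[0,4) = 8x4
Op 6 cut(4, 2): punch at orig (28,2); cuts so far [(28, 2), (28, 3)]; region rows[24,32) x cols[0,4) = 8x4
Unfold 1 (reflect across h@24): 4 holes -> [(19, 2), (19, 3), (28, 2), (28, 3)]
Unfold 2 (reflect across v@4): 8 holes -> [(19, 2), (19, 3), (19, 4), (19, 5), (28, 2), (28, 3), (28, 4), (28, 5)]
Unfold 3 (reflect across h@16): 16 holes -> [(3, 2), (3, 3), (3, 4), (3, 5), (12, 2), (12, 3), (12, 4), (12, 5), (19, 2), (19, 3), (19, 4), (19, 5), (28, 2), (28, 3), (28, 4), (28, 5)]
Unfold 4 (reflect across v@8): 32 holes -> [(3, 2), (3, 3), (3, 4), (3, 5), (3, 10), (3, 11), (3, 12), (3, 13), (12, 2), (12, 3), (12, 4), (12, 5), (12, 10), (12, 11), (12, 12), (12, 13), (19, 2), (19, 3), (19, 4), (19, 5), (19, 10), (19, 11), (19, 12), (19, 13), (28, 2), (28, 3), (28, 4), (28, 5), (28, 10), (28, 11), (28, 12), (28, 13)]
Holes: [(3, 2), (3, 3), (3, 4), (3, 5), (3, 10), (3, 11), (3, 12), (3, 13), (12, 2), (12, 3), (12, 4), (12, 5), (12, 10), (12, 11), (12, 12), (12, 13), (19, 2), (19, 3), (19, 4), (19, 5), (19, 10), (19, 11), (19, 12), (19, 13), (28, 2), (28, 3), (28, 4), (28, 5), (28, 10), (28, 11), (28, 12), (28, 13)]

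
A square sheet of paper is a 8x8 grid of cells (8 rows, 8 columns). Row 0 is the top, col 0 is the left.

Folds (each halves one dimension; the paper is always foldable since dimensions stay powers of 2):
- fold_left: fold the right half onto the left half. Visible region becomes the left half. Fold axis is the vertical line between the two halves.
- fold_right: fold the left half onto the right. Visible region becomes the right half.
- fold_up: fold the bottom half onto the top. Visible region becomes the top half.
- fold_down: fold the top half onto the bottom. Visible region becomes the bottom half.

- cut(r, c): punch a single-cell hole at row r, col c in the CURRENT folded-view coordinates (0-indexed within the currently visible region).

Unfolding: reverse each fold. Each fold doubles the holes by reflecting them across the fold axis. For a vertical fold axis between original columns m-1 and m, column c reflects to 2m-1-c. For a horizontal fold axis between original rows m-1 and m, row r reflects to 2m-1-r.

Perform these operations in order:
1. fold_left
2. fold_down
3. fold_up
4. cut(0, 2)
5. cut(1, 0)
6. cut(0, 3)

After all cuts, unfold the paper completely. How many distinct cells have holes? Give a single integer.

Answer: 24

Derivation:
Op 1 fold_left: fold axis v@4; visible region now rows[0,8) x cols[0,4) = 8x4
Op 2 fold_down: fold axis h@4; visible region now rows[4,8) x cols[0,4) = 4x4
Op 3 fold_up: fold axis h@6; visible region now rows[4,6) x cols[0,4) = 2x4
Op 4 cut(0, 2): punch at orig (4,2); cuts so far [(4, 2)]; region rows[4,6) x cols[0,4) = 2x4
Op 5 cut(1, 0): punch at orig (5,0); cuts so far [(4, 2), (5, 0)]; region rows[4,6) x cols[0,4) = 2x4
Op 6 cut(0, 3): punch at orig (4,3); cuts so far [(4, 2), (4, 3), (5, 0)]; region rows[4,6) x cols[0,4) = 2x4
Unfold 1 (reflect across h@6): 6 holes -> [(4, 2), (4, 3), (5, 0), (6, 0), (7, 2), (7, 3)]
Unfold 2 (reflect across h@4): 12 holes -> [(0, 2), (0, 3), (1, 0), (2, 0), (3, 2), (3, 3), (4, 2), (4, 3), (5, 0), (6, 0), (7, 2), (7, 3)]
Unfold 3 (reflect across v@4): 24 holes -> [(0, 2), (0, 3), (0, 4), (0, 5), (1, 0), (1, 7), (2, 0), (2, 7), (3, 2), (3, 3), (3, 4), (3, 5), (4, 2), (4, 3), (4, 4), (4, 5), (5, 0), (5, 7), (6, 0), (6, 7), (7, 2), (7, 3), (7, 4), (7, 5)]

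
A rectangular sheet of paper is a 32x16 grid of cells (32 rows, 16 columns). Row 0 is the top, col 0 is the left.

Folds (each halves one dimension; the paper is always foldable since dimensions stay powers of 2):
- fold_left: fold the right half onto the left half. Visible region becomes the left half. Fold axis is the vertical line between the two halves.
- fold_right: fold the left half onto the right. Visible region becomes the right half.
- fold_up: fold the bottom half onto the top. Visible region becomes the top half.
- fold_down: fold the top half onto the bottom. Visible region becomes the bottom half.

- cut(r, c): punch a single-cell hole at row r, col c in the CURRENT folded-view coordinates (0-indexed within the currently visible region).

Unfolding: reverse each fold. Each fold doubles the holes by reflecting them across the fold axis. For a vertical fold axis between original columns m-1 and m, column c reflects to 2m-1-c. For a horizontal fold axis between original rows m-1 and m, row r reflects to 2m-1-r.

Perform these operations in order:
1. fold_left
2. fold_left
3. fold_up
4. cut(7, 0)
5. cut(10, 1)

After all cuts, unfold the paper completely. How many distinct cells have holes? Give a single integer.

Answer: 16

Derivation:
Op 1 fold_left: fold axis v@8; visible region now rows[0,32) x cols[0,8) = 32x8
Op 2 fold_left: fold axis v@4; visible region now rows[0,32) x cols[0,4) = 32x4
Op 3 fold_up: fold axis h@16; visible region now rows[0,16) x cols[0,4) = 16x4
Op 4 cut(7, 0): punch at orig (7,0); cuts so far [(7, 0)]; region rows[0,16) x cols[0,4) = 16x4
Op 5 cut(10, 1): punch at orig (10,1); cuts so far [(7, 0), (10, 1)]; region rows[0,16) x cols[0,4) = 16x4
Unfold 1 (reflect across h@16): 4 holes -> [(7, 0), (10, 1), (21, 1), (24, 0)]
Unfold 2 (reflect across v@4): 8 holes -> [(7, 0), (7, 7), (10, 1), (10, 6), (21, 1), (21, 6), (24, 0), (24, 7)]
Unfold 3 (reflect across v@8): 16 holes -> [(7, 0), (7, 7), (7, 8), (7, 15), (10, 1), (10, 6), (10, 9), (10, 14), (21, 1), (21, 6), (21, 9), (21, 14), (24, 0), (24, 7), (24, 8), (24, 15)]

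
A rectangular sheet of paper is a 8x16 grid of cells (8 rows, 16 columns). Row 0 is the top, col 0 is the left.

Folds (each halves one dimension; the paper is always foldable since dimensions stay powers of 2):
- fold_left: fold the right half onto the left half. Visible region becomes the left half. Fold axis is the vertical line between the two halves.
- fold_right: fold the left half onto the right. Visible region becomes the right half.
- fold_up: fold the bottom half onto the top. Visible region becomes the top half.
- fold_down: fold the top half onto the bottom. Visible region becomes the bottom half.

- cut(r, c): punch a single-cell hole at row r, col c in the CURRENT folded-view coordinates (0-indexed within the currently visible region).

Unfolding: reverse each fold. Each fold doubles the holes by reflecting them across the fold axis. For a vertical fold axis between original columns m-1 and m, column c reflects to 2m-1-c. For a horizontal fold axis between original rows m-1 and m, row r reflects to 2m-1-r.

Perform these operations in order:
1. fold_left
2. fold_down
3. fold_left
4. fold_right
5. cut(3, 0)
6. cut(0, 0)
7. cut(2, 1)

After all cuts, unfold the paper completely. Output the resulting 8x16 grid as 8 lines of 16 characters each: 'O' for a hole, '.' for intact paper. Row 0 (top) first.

Answer: .OO..OO..OO..OO.
O..OO..OO..OO..O
................
.OO..OO..OO..OO.
.OO..OO..OO..OO.
................
O..OO..OO..OO..O
.OO..OO..OO..OO.

Derivation:
Op 1 fold_left: fold axis v@8; visible region now rows[0,8) x cols[0,8) = 8x8
Op 2 fold_down: fold axis h@4; visible region now rows[4,8) x cols[0,8) = 4x8
Op 3 fold_left: fold axis v@4; visible region now rows[4,8) x cols[0,4) = 4x4
Op 4 fold_right: fold axis v@2; visible region now rows[4,8) x cols[2,4) = 4x2
Op 5 cut(3, 0): punch at orig (7,2); cuts so far [(7, 2)]; region rows[4,8) x cols[2,4) = 4x2
Op 6 cut(0, 0): punch at orig (4,2); cuts so far [(4, 2), (7, 2)]; region rows[4,8) x cols[2,4) = 4x2
Op 7 cut(2, 1): punch at orig (6,3); cuts so far [(4, 2), (6, 3), (7, 2)]; region rows[4,8) x cols[2,4) = 4x2
Unfold 1 (reflect across v@2): 6 holes -> [(4, 1), (4, 2), (6, 0), (6, 3), (7, 1), (7, 2)]
Unfold 2 (reflect across v@4): 12 holes -> [(4, 1), (4, 2), (4, 5), (4, 6), (6, 0), (6, 3), (6, 4), (6, 7), (7, 1), (7, 2), (7, 5), (7, 6)]
Unfold 3 (reflect across h@4): 24 holes -> [(0, 1), (0, 2), (0, 5), (0, 6), (1, 0), (1, 3), (1, 4), (1, 7), (3, 1), (3, 2), (3, 5), (3, 6), (4, 1), (4, 2), (4, 5), (4, 6), (6, 0), (6, 3), (6, 4), (6, 7), (7, 1), (7, 2), (7, 5), (7, 6)]
Unfold 4 (reflect across v@8): 48 holes -> [(0, 1), (0, 2), (0, 5), (0, 6), (0, 9), (0, 10), (0, 13), (0, 14), (1, 0), (1, 3), (1, 4), (1, 7), (1, 8), (1, 11), (1, 12), (1, 15), (3, 1), (3, 2), (3, 5), (3, 6), (3, 9), (3, 10), (3, 13), (3, 14), (4, 1), (4, 2), (4, 5), (4, 6), (4, 9), (4, 10), (4, 13), (4, 14), (6, 0), (6, 3), (6, 4), (6, 7), (6, 8), (6, 11), (6, 12), (6, 15), (7, 1), (7, 2), (7, 5), (7, 6), (7, 9), (7, 10), (7, 13), (7, 14)]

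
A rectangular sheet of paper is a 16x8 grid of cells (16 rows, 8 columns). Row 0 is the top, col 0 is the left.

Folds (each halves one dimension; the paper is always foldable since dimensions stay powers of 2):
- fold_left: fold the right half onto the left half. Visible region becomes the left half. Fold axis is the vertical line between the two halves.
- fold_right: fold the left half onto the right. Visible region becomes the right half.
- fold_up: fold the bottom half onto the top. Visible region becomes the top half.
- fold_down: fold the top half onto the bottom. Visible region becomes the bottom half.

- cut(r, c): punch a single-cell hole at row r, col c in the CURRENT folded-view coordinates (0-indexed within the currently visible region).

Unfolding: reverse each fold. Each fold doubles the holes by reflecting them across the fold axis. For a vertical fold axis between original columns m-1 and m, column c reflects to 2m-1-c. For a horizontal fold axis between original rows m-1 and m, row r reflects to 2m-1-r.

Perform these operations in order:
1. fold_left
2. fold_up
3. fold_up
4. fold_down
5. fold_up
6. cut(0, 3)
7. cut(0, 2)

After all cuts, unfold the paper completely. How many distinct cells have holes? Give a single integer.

Op 1 fold_left: fold axis v@4; visible region now rows[0,16) x cols[0,4) = 16x4
Op 2 fold_up: fold axis h@8; visible region now rows[0,8) x cols[0,4) = 8x4
Op 3 fold_up: fold axis h@4; visible region now rows[0,4) x cols[0,4) = 4x4
Op 4 fold_down: fold axis h@2; visible region now rows[2,4) x cols[0,4) = 2x4
Op 5 fold_up: fold axis h@3; visible region now rows[2,3) x cols[0,4) = 1x4
Op 6 cut(0, 3): punch at orig (2,3); cuts so far [(2, 3)]; region rows[2,3) x cols[0,4) = 1x4
Op 7 cut(0, 2): punch at orig (2,2); cuts so far [(2, 2), (2, 3)]; region rows[2,3) x cols[0,4) = 1x4
Unfold 1 (reflect across h@3): 4 holes -> [(2, 2), (2, 3), (3, 2), (3, 3)]
Unfold 2 (reflect across h@2): 8 holes -> [(0, 2), (0, 3), (1, 2), (1, 3), (2, 2), (2, 3), (3, 2), (3, 3)]
Unfold 3 (reflect across h@4): 16 holes -> [(0, 2), (0, 3), (1, 2), (1, 3), (2, 2), (2, 3), (3, 2), (3, 3), (4, 2), (4, 3), (5, 2), (5, 3), (6, 2), (6, 3), (7, 2), (7, 3)]
Unfold 4 (reflect across h@8): 32 holes -> [(0, 2), (0, 3), (1, 2), (1, 3), (2, 2), (2, 3), (3, 2), (3, 3), (4, 2), (4, 3), (5, 2), (5, 3), (6, 2), (6, 3), (7, 2), (7, 3), (8, 2), (8, 3), (9, 2), (9, 3), (10, 2), (10, 3), (11, 2), (11, 3), (12, 2), (12, 3), (13, 2), (13, 3), (14, 2), (14, 3), (15, 2), (15, 3)]
Unfold 5 (reflect across v@4): 64 holes -> [(0, 2), (0, 3), (0, 4), (0, 5), (1, 2), (1, 3), (1, 4), (1, 5), (2, 2), (2, 3), (2, 4), (2, 5), (3, 2), (3, 3), (3, 4), (3, 5), (4, 2), (4, 3), (4, 4), (4, 5), (5, 2), (5, 3), (5, 4), (5, 5), (6, 2), (6, 3), (6, 4), (6, 5), (7, 2), (7, 3), (7, 4), (7, 5), (8, 2), (8, 3), (8, 4), (8, 5), (9, 2), (9, 3), (9, 4), (9, 5), (10, 2), (10, 3), (10, 4), (10, 5), (11, 2), (11, 3), (11, 4), (11, 5), (12, 2), (12, 3), (12, 4), (12, 5), (13, 2), (13, 3), (13, 4), (13, 5), (14, 2), (14, 3), (14, 4), (14, 5), (15, 2), (15, 3), (15, 4), (15, 5)]

Answer: 64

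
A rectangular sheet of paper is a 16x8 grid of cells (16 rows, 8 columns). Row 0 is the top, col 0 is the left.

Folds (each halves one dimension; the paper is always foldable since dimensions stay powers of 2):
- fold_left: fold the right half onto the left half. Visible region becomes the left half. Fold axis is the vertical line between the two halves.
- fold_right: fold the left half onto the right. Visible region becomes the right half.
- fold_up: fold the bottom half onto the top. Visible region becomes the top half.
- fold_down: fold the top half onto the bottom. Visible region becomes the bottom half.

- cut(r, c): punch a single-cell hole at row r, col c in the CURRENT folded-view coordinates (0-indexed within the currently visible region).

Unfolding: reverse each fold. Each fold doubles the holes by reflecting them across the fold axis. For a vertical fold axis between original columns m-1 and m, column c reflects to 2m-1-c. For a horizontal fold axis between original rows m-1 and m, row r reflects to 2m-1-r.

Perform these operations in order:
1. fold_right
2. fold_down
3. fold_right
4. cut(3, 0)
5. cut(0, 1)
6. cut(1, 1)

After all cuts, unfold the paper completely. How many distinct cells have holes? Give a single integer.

Op 1 fold_right: fold axis v@4; visible region now rows[0,16) x cols[4,8) = 16x4
Op 2 fold_down: fold axis h@8; visible region now rows[8,16) x cols[4,8) = 8x4
Op 3 fold_right: fold axis v@6; visible region now rows[8,16) x cols[6,8) = 8x2
Op 4 cut(3, 0): punch at orig (11,6); cuts so far [(11, 6)]; region rows[8,16) x cols[6,8) = 8x2
Op 5 cut(0, 1): punch at orig (8,7); cuts so far [(8, 7), (11, 6)]; region rows[8,16) x cols[6,8) = 8x2
Op 6 cut(1, 1): punch at orig (9,7); cuts so far [(8, 7), (9, 7), (11, 6)]; region rows[8,16) x cols[6,8) = 8x2
Unfold 1 (reflect across v@6): 6 holes -> [(8, 4), (8, 7), (9, 4), (9, 7), (11, 5), (11, 6)]
Unfold 2 (reflect across h@8): 12 holes -> [(4, 5), (4, 6), (6, 4), (6, 7), (7, 4), (7, 7), (8, 4), (8, 7), (9, 4), (9, 7), (11, 5), (11, 6)]
Unfold 3 (reflect across v@4): 24 holes -> [(4, 1), (4, 2), (4, 5), (4, 6), (6, 0), (6, 3), (6, 4), (6, 7), (7, 0), (7, 3), (7, 4), (7, 7), (8, 0), (8, 3), (8, 4), (8, 7), (9, 0), (9, 3), (9, 4), (9, 7), (11, 1), (11, 2), (11, 5), (11, 6)]

Answer: 24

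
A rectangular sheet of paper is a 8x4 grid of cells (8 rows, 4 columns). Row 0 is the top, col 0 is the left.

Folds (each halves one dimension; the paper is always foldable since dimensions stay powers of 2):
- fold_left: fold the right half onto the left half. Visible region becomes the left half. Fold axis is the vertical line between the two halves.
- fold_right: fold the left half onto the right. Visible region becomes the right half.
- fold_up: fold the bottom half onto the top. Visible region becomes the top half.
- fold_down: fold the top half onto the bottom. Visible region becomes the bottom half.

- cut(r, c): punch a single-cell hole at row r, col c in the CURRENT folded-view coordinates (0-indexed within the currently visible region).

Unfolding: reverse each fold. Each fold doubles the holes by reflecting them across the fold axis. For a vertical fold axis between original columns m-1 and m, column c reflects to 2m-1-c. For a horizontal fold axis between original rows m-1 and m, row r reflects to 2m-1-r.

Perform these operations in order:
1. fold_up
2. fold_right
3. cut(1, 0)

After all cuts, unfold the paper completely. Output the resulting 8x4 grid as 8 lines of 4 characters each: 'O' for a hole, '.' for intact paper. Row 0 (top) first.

Answer: ....
.OO.
....
....
....
....
.OO.
....

Derivation:
Op 1 fold_up: fold axis h@4; visible region now rows[0,4) x cols[0,4) = 4x4
Op 2 fold_right: fold axis v@2; visible region now rows[0,4) x cols[2,4) = 4x2
Op 3 cut(1, 0): punch at orig (1,2); cuts so far [(1, 2)]; region rows[0,4) x cols[2,4) = 4x2
Unfold 1 (reflect across v@2): 2 holes -> [(1, 1), (1, 2)]
Unfold 2 (reflect across h@4): 4 holes -> [(1, 1), (1, 2), (6, 1), (6, 2)]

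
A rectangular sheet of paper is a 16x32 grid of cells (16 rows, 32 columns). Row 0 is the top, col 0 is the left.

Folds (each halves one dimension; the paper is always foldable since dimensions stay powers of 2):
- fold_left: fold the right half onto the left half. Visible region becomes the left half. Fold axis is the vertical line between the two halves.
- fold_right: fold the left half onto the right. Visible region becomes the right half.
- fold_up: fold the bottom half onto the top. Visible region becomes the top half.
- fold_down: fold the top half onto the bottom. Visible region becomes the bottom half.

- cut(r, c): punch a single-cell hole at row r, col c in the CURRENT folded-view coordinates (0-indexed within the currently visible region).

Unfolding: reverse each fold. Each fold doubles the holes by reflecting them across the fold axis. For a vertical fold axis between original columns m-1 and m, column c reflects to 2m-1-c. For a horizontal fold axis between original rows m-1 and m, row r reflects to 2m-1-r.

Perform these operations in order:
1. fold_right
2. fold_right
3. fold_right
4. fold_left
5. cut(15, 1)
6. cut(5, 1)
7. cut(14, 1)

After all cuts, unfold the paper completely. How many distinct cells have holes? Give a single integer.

Answer: 48

Derivation:
Op 1 fold_right: fold axis v@16; visible region now rows[0,16) x cols[16,32) = 16x16
Op 2 fold_right: fold axis v@24; visible region now rows[0,16) x cols[24,32) = 16x8
Op 3 fold_right: fold axis v@28; visible region now rows[0,16) x cols[28,32) = 16x4
Op 4 fold_left: fold axis v@30; visible region now rows[0,16) x cols[28,30) = 16x2
Op 5 cut(15, 1): punch at orig (15,29); cuts so far [(15, 29)]; region rows[0,16) x cols[28,30) = 16x2
Op 6 cut(5, 1): punch at orig (5,29); cuts so far [(5, 29), (15, 29)]; region rows[0,16) x cols[28,30) = 16x2
Op 7 cut(14, 1): punch at orig (14,29); cuts so far [(5, 29), (14, 29), (15, 29)]; region rows[0,16) x cols[28,30) = 16x2
Unfold 1 (reflect across v@30): 6 holes -> [(5, 29), (5, 30), (14, 29), (14, 30), (15, 29), (15, 30)]
Unfold 2 (reflect across v@28): 12 holes -> [(5, 25), (5, 26), (5, 29), (5, 30), (14, 25), (14, 26), (14, 29), (14, 30), (15, 25), (15, 26), (15, 29), (15, 30)]
Unfold 3 (reflect across v@24): 24 holes -> [(5, 17), (5, 18), (5, 21), (5, 22), (5, 25), (5, 26), (5, 29), (5, 30), (14, 17), (14, 18), (14, 21), (14, 22), (14, 25), (14, 26), (14, 29), (14, 30), (15, 17), (15, 18), (15, 21), (15, 22), (15, 25), (15, 26), (15, 29), (15, 30)]
Unfold 4 (reflect across v@16): 48 holes -> [(5, 1), (5, 2), (5, 5), (5, 6), (5, 9), (5, 10), (5, 13), (5, 14), (5, 17), (5, 18), (5, 21), (5, 22), (5, 25), (5, 26), (5, 29), (5, 30), (14, 1), (14, 2), (14, 5), (14, 6), (14, 9), (14, 10), (14, 13), (14, 14), (14, 17), (14, 18), (14, 21), (14, 22), (14, 25), (14, 26), (14, 29), (14, 30), (15, 1), (15, 2), (15, 5), (15, 6), (15, 9), (15, 10), (15, 13), (15, 14), (15, 17), (15, 18), (15, 21), (15, 22), (15, 25), (15, 26), (15, 29), (15, 30)]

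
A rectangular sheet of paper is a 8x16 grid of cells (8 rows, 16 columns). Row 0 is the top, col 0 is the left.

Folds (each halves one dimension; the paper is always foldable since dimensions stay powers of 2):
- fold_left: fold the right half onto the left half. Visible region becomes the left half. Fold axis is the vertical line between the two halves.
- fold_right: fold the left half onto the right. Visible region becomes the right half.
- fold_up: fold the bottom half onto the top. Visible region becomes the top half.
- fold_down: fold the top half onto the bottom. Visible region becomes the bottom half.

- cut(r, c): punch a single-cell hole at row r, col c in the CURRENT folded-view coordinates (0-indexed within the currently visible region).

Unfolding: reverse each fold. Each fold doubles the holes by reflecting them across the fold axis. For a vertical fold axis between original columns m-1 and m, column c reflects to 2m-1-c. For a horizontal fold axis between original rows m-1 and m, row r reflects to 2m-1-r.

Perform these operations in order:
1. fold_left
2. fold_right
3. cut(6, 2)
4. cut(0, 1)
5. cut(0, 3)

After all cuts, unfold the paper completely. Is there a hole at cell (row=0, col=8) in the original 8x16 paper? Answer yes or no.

Op 1 fold_left: fold axis v@8; visible region now rows[0,8) x cols[0,8) = 8x8
Op 2 fold_right: fold axis v@4; visible region now rows[0,8) x cols[4,8) = 8x4
Op 3 cut(6, 2): punch at orig (6,6); cuts so far [(6, 6)]; region rows[0,8) x cols[4,8) = 8x4
Op 4 cut(0, 1): punch at orig (0,5); cuts so far [(0, 5), (6, 6)]; region rows[0,8) x cols[4,8) = 8x4
Op 5 cut(0, 3): punch at orig (0,7); cuts so far [(0, 5), (0, 7), (6, 6)]; region rows[0,8) x cols[4,8) = 8x4
Unfold 1 (reflect across v@4): 6 holes -> [(0, 0), (0, 2), (0, 5), (0, 7), (6, 1), (6, 6)]
Unfold 2 (reflect across v@8): 12 holes -> [(0, 0), (0, 2), (0, 5), (0, 7), (0, 8), (0, 10), (0, 13), (0, 15), (6, 1), (6, 6), (6, 9), (6, 14)]
Holes: [(0, 0), (0, 2), (0, 5), (0, 7), (0, 8), (0, 10), (0, 13), (0, 15), (6, 1), (6, 6), (6, 9), (6, 14)]

Answer: yes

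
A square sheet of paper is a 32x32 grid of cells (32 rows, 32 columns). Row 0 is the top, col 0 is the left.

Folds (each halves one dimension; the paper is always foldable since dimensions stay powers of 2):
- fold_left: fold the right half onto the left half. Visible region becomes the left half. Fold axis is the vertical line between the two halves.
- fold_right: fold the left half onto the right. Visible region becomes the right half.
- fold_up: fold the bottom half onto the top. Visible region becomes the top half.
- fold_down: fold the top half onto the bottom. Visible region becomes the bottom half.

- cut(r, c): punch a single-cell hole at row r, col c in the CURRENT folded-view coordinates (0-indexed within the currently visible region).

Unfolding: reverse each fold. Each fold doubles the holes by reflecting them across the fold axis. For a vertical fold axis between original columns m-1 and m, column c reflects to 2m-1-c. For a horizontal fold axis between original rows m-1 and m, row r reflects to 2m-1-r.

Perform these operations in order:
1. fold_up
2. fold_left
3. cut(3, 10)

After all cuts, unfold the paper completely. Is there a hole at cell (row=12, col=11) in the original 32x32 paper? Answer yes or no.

Op 1 fold_up: fold axis h@16; visible region now rows[0,16) x cols[0,32) = 16x32
Op 2 fold_left: fold axis v@16; visible region now rows[0,16) x cols[0,16) = 16x16
Op 3 cut(3, 10): punch at orig (3,10); cuts so far [(3, 10)]; region rows[0,16) x cols[0,16) = 16x16
Unfold 1 (reflect across v@16): 2 holes -> [(3, 10), (3, 21)]
Unfold 2 (reflect across h@16): 4 holes -> [(3, 10), (3, 21), (28, 10), (28, 21)]
Holes: [(3, 10), (3, 21), (28, 10), (28, 21)]

Answer: no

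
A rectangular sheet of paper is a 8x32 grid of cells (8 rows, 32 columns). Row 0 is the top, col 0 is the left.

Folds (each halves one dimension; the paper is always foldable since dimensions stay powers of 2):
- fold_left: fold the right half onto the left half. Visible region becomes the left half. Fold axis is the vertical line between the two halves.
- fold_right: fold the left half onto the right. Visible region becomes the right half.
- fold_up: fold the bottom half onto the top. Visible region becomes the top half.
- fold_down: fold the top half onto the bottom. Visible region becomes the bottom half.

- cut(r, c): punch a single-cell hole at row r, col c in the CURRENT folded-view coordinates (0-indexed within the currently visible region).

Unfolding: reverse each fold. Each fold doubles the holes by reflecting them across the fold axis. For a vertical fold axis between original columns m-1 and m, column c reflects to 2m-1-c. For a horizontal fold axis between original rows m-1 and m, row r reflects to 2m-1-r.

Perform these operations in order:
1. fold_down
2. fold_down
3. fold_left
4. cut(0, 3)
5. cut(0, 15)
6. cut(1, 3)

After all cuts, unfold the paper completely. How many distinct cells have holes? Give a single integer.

Answer: 24

Derivation:
Op 1 fold_down: fold axis h@4; visible region now rows[4,8) x cols[0,32) = 4x32
Op 2 fold_down: fold axis h@6; visible region now rows[6,8) x cols[0,32) = 2x32
Op 3 fold_left: fold axis v@16; visible region now rows[6,8) x cols[0,16) = 2x16
Op 4 cut(0, 3): punch at orig (6,3); cuts so far [(6, 3)]; region rows[6,8) x cols[0,16) = 2x16
Op 5 cut(0, 15): punch at orig (6,15); cuts so far [(6, 3), (6, 15)]; region rows[6,8) x cols[0,16) = 2x16
Op 6 cut(1, 3): punch at orig (7,3); cuts so far [(6, 3), (6, 15), (7, 3)]; region rows[6,8) x cols[0,16) = 2x16
Unfold 1 (reflect across v@16): 6 holes -> [(6, 3), (6, 15), (6, 16), (6, 28), (7, 3), (7, 28)]
Unfold 2 (reflect across h@6): 12 holes -> [(4, 3), (4, 28), (5, 3), (5, 15), (5, 16), (5, 28), (6, 3), (6, 15), (6, 16), (6, 28), (7, 3), (7, 28)]
Unfold 3 (reflect across h@4): 24 holes -> [(0, 3), (0, 28), (1, 3), (1, 15), (1, 16), (1, 28), (2, 3), (2, 15), (2, 16), (2, 28), (3, 3), (3, 28), (4, 3), (4, 28), (5, 3), (5, 15), (5, 16), (5, 28), (6, 3), (6, 15), (6, 16), (6, 28), (7, 3), (7, 28)]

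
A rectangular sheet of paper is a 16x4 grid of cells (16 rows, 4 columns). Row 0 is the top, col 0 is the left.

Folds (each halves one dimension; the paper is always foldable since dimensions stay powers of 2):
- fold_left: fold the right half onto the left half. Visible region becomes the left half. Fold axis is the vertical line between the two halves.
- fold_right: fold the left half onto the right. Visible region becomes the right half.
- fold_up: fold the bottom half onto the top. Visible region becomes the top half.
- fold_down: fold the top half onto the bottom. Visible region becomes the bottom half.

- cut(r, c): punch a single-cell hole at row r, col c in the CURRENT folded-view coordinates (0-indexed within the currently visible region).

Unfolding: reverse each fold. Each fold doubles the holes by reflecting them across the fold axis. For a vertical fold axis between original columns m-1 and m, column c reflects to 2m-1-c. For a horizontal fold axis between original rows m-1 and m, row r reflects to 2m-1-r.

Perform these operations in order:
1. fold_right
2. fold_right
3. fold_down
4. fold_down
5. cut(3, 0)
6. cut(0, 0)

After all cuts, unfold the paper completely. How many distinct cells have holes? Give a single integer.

Op 1 fold_right: fold axis v@2; visible region now rows[0,16) x cols[2,4) = 16x2
Op 2 fold_right: fold axis v@3; visible region now rows[0,16) x cols[3,4) = 16x1
Op 3 fold_down: fold axis h@8; visible region now rows[8,16) x cols[3,4) = 8x1
Op 4 fold_down: fold axis h@12; visible region now rows[12,16) x cols[3,4) = 4x1
Op 5 cut(3, 0): punch at orig (15,3); cuts so far [(15, 3)]; region rows[12,16) x cols[3,4) = 4x1
Op 6 cut(0, 0): punch at orig (12,3); cuts so far [(12, 3), (15, 3)]; region rows[12,16) x cols[3,4) = 4x1
Unfold 1 (reflect across h@12): 4 holes -> [(8, 3), (11, 3), (12, 3), (15, 3)]
Unfold 2 (reflect across h@8): 8 holes -> [(0, 3), (3, 3), (4, 3), (7, 3), (8, 3), (11, 3), (12, 3), (15, 3)]
Unfold 3 (reflect across v@3): 16 holes -> [(0, 2), (0, 3), (3, 2), (3, 3), (4, 2), (4, 3), (7, 2), (7, 3), (8, 2), (8, 3), (11, 2), (11, 3), (12, 2), (12, 3), (15, 2), (15, 3)]
Unfold 4 (reflect across v@2): 32 holes -> [(0, 0), (0, 1), (0, 2), (0, 3), (3, 0), (3, 1), (3, 2), (3, 3), (4, 0), (4, 1), (4, 2), (4, 3), (7, 0), (7, 1), (7, 2), (7, 3), (8, 0), (8, 1), (8, 2), (8, 3), (11, 0), (11, 1), (11, 2), (11, 3), (12, 0), (12, 1), (12, 2), (12, 3), (15, 0), (15, 1), (15, 2), (15, 3)]

Answer: 32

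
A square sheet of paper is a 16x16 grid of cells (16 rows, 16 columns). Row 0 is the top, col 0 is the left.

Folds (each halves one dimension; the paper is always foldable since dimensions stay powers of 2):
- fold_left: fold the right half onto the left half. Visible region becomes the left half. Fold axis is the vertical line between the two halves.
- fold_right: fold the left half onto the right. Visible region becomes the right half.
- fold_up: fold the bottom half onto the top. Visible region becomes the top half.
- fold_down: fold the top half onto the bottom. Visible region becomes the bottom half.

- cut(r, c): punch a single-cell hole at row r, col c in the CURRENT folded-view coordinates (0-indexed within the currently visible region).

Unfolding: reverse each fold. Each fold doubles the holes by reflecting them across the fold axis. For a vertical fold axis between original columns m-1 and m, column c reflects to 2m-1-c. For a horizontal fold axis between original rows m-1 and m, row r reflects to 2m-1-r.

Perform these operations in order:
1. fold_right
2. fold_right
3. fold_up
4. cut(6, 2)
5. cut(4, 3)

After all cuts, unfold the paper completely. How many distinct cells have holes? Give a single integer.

Op 1 fold_right: fold axis v@8; visible region now rows[0,16) x cols[8,16) = 16x8
Op 2 fold_right: fold axis v@12; visible region now rows[0,16) x cols[12,16) = 16x4
Op 3 fold_up: fold axis h@8; visible region now rows[0,8) x cols[12,16) = 8x4
Op 4 cut(6, 2): punch at orig (6,14); cuts so far [(6, 14)]; region rows[0,8) x cols[12,16) = 8x4
Op 5 cut(4, 3): punch at orig (4,15); cuts so far [(4, 15), (6, 14)]; region rows[0,8) x cols[12,16) = 8x4
Unfold 1 (reflect across h@8): 4 holes -> [(4, 15), (6, 14), (9, 14), (11, 15)]
Unfold 2 (reflect across v@12): 8 holes -> [(4, 8), (4, 15), (6, 9), (6, 14), (9, 9), (9, 14), (11, 8), (11, 15)]
Unfold 3 (reflect across v@8): 16 holes -> [(4, 0), (4, 7), (4, 8), (4, 15), (6, 1), (6, 6), (6, 9), (6, 14), (9, 1), (9, 6), (9, 9), (9, 14), (11, 0), (11, 7), (11, 8), (11, 15)]

Answer: 16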